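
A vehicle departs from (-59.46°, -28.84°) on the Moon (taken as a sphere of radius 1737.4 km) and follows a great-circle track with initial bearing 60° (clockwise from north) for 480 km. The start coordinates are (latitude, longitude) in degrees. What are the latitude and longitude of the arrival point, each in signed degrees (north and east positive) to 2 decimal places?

Angular distance δ = d/R = 480/1737.4 = 0.27627 rad; initial bearing θ = 1.0472 rad.
sin φ₂ = sin φ₁ cos δ + cos φ₁ sin δ cos θ = (-0.8613)(0.9621) + (0.5081)(0.2728)(0.5000) = -0.7593, so φ₂ = -49.40°.
Δλ = atan2(sin θ sin δ cos φ₁, cos δ − sin φ₁ sin φ₂) = atan2(0.1200, 0.3081) = 21.286°.
λ₂ = -28.840° + 21.286° = -7.55°.

-49.40°, -7.55°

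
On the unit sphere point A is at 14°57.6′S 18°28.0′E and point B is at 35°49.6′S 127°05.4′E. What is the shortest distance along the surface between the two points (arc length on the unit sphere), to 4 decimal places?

With latitudes φ₁ = -14.960°, φ₂ = -35.827° and longitude difference Δλ = 108.623°:
Haversine: a = sin²(Δφ/2) + cos φ₁ cos φ₂ sin²(Δλ/2) = 0.0328 + (0.9661)(0.8108)(0.6597) = 0.54952.
Central angle c = 2·arcsin(√a) = 1.67000 rad.
On the unit sphere the arc length equals the central angle: 1.6700.

1.6700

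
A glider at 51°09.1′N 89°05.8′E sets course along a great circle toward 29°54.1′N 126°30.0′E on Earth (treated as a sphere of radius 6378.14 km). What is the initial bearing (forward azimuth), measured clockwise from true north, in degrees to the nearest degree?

113°

Δλ = 37.403° = 0.6528 rad.
y = sin Δλ · cos φ₂ = (0.6074)(0.8669) = 0.5266
x = cos φ₁ sin φ₂ − sin φ₁ cos φ₂ cos Δλ = (0.6273)(0.4985) − (0.7788)(0.8669)(0.7944) = -0.2236
θ = atan2(y, x) = 113.01°, so the bearing is 113°.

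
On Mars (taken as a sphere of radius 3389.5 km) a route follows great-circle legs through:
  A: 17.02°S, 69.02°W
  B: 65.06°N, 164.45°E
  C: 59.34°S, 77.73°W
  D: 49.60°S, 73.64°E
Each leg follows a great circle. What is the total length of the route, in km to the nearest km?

Leg A→B: central angle 2.1007 rad, distance 7120.2 km.
Leg B→C: central angle 2.6474 rad, distance 8973.3 km.
Leg C→D: central angle 1.1972 rad, distance 4057.8 km.
Total: 7120.2 + 8973.3 + 4057.8 ≈ 20151 km.

20151 km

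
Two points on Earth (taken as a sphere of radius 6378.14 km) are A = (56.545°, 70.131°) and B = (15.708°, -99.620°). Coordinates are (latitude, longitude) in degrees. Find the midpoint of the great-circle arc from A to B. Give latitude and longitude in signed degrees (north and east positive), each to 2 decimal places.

68.67°, -86.48°

Central angle δ = 1.8717 rad. Interpolating on the sphere with fraction f = 0.5:
P = [sin((1−f)δ)·A + sin(fδ)·B] / sin δ = 0.8430·A + 0.8430·B in Cartesian coordinates,
giving P = (0.0223, -0.3630, 0.9315), i.e. latitude 68.67°, longitude -86.48°.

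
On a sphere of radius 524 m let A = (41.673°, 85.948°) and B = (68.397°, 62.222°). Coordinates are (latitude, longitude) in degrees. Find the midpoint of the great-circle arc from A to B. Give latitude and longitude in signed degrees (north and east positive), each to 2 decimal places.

55.55°, 78.17°

Central angle δ = 0.5157 rad. Interpolating on the sphere with fraction f = 0.5:
P = [sin((1−f)δ)·A + sin(fδ)·B] / sin δ = 0.5171·A + 0.5171·B in Cartesian coordinates,
giving P = (0.1160, 0.5537, 0.8246), i.e. latitude 55.55°, longitude 78.17°.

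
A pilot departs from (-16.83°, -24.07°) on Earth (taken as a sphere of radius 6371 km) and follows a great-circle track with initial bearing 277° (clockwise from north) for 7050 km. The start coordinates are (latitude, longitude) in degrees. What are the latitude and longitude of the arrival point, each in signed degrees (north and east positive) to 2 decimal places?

-1.45°, -86.67°

Angular distance δ = d/R = 7050/6371 = 1.10658 rad; initial bearing θ = 4.8346 rad.
sin φ₂ = sin φ₁ cos δ + cos φ₁ sin δ cos θ = (-0.2895)(0.4477) + (0.9572)(0.8942)(0.1219) = -0.0253, so φ₂ = -1.45°.
Δλ = atan2(sin θ sin δ cos φ₁, cos δ − sin φ₁ sin φ₂) = atan2(-0.8495, 0.4404) = -62.597°.
λ₂ = -24.070° − 62.597° = -86.67°.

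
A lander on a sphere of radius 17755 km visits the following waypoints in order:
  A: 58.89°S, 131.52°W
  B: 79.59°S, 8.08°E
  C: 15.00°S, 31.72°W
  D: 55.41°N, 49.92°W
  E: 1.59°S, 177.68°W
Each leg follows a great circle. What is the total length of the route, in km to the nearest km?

Leg A→B: central angle 0.6904 rad, distance 12258.2 km.
Leg B→C: central angle 1.1716 rad, distance 20802.3 km.
Leg C→D: central angle 1.2579 rad, distance 22333.3 km.
Leg D→E: central angle 1.9502 rad, distance 34625.3 km.
Total: 12258.2 + 20802.3 + 22333.3 + 34625.3 ≈ 90019 km.

90019 km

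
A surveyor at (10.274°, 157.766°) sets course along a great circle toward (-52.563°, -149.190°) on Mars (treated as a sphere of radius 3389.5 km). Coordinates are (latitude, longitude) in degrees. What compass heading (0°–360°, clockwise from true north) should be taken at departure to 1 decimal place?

150.1°

Δλ = 53.044° = 0.9258 rad.
y = sin Δλ · cos φ₂ = (0.7991)(0.6079) = 0.4858
x = cos φ₁ sin φ₂ − sin φ₁ cos φ₂ cos Δλ = (0.9840)(-0.7940) − (0.1784)(0.6079)(0.6012) = -0.8465
θ = atan2(y, x) = 150.15°, so the bearing is 150.1°.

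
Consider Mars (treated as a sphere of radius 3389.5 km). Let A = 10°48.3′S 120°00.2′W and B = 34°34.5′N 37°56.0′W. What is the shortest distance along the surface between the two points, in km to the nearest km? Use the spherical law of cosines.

In radians: φ₁ = -0.1886, φ₂ = 0.6034, Δλ = 82.070° = 1.4324 rad.
cos c = sin φ₁ sin φ₂ + cos φ₁ cos φ₂ cos Δλ = (-0.1875)(0.5675) + (0.9823)(0.8234)(0.1380) = 0.00520,
so c = arccos(0.00520) = 1.56560 rad.
Distance = R·c = 3389.5 × 1.5656 ≈ 5307 km.

5307 km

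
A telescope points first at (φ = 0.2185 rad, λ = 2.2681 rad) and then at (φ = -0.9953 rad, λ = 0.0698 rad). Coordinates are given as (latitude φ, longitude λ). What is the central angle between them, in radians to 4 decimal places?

2.0872 rad

Let φ₁ = 0.2185 rad, φ₂ = -0.9953 rad, and Δλ = -2.1983 rad.
Haversine: a = sin²(Δφ/2) + cos φ₁ cos φ₂ sin²(Δλ/2) = 0.3253 + (0.9762)(0.5443)(0.7936) = 0.74690.
Central angle c = 2·arcsin(√a) = 2.08725 rad.
So the angular separation is 2.0872 rad.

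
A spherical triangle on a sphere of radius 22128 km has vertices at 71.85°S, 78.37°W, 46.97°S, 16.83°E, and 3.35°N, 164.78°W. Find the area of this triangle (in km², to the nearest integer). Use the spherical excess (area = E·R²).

Side lengths (central angles): a = 2.3799, b = 1.6069, c = 0.8293 rad; semiperimeter s = 2.4080.
By l'Huilier's theorem, tan(E/4) = √[tan(s/2) tan((s−a)/2) tan((s−b)/2) tan((s−c)/2)], giving spherical excess E = 0.4977 rad.
Area = E·R² = 0.4977 × (22128)² ≈ 243709034 km².

243709034 km²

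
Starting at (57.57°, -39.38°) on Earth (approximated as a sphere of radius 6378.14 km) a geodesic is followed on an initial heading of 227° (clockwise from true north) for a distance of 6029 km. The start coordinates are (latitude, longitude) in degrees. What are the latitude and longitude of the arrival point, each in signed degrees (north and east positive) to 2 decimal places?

Angular distance δ = d/R = 6029/6378.14 = 0.94526 rad; initial bearing θ = 3.9619 rad.
sin φ₂ = sin φ₁ cos δ + cos φ₁ sin δ cos θ = (0.8440)(0.5855) + (0.5363)(0.8106)(-0.6820) = 0.1977, so φ₂ = 11.40°.
Δλ = atan2(sin θ sin δ cos φ₁, cos δ − sin φ₁ sin φ₂) = atan2(-0.3179, 0.4186) = -37.215°.
λ₂ = -39.380° − 37.215° = -76.60°.

11.40°, -76.60°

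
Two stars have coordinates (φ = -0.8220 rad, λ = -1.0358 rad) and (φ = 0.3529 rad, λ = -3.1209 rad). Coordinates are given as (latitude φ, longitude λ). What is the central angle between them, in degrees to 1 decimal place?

124.6°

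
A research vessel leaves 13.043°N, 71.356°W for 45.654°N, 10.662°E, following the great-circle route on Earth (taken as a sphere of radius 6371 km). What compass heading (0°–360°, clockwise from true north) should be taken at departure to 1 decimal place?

Δλ = 82.018° = 1.4315 rad.
y = sin Δλ · cos φ₂ = (0.9903)(0.6990) = 0.6922
x = cos φ₁ sin φ₂ − sin φ₁ cos φ₂ cos Δλ = (0.9742)(0.7151) − (0.2257)(0.6990)(0.1389) = 0.6748
θ = atan2(y, x) = 45.73°, so the bearing is 45.7°.

45.7°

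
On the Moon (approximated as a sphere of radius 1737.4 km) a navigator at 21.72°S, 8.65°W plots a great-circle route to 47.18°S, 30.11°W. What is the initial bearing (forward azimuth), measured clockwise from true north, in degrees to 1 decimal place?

With φ₁ = -0.3791, φ₂ = -0.8234, Δλ = -0.3745 rad, the forward-azimuth formula gives
θ = atan2( sin Δλ cos φ₂ , cos φ₁ sin φ₂ − sin φ₁ cos φ₂ cos Δλ ) = atan2(-0.2487, -0.4473) = -150.93°.
Adding 360° brings this into [0°, 360°): 209.1°.

209.1°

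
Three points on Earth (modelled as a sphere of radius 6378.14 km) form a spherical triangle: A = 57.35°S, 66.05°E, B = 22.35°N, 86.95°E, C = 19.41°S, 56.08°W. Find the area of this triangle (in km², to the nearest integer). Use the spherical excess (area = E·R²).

Side lengths (central angles): a = 2.5380, b = 1.5616, c = 1.4243 rad; semiperimeter s = 2.7620.
By l'Huilier's theorem, tan(E/4) = √[tan(s/2) tan((s−a)/2) tan((s−b)/2) tan((s−c)/2)], giving spherical excess E = 2.0500 rad.
Area = E·R² = 2.0500 × (6378.14)² ≈ 83395593 km².

83395593 km²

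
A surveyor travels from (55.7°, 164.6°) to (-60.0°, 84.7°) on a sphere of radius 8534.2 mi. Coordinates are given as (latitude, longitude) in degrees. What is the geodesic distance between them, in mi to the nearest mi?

19626 mi

With latitudes φ₁ = 55.700°, φ₂ = -60.000° and longitude difference Δλ = -79.900°:
cos c = sin φ₁ sin φ₂ + cos φ₁ cos φ₂ cos Δλ = (0.8261)(-0.8660) + (0.5635)(0.5000)(0.1754) = -0.66601,
so c = arccos(-0.66601) = 2.29964 rad.
Distance = R·c = 8534.2 × 2.2996 ≈ 19626 mi.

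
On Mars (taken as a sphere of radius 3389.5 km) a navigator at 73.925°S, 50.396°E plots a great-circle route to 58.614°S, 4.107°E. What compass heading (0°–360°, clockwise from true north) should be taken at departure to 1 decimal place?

Δλ = -46.289° = -0.8079 rad.
y = sin Δλ · cos φ₂ = (-0.7228)(0.5208) = -0.3765
x = cos φ₁ sin φ₂ − sin φ₁ cos φ₂ cos Δλ = (0.2769)(-0.8537) − (-0.9609)(0.5208)(0.6910) = 0.1094
θ = atan2(y, x) = -73.79°; adding 360° gives 286.2°.

286.2°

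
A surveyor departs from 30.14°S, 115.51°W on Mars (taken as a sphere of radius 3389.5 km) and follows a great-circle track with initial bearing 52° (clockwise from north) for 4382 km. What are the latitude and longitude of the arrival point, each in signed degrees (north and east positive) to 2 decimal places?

Angular distance δ = d/R = 4382/3389.5 = 1.29282 rad; initial bearing θ = 0.9076 rad.
sin φ₂ = sin φ₁ cos δ + cos φ₁ sin δ cos θ = (-0.5021)(0.2744) + (0.8648)(0.9616)(0.6157) = 0.3742, so φ₂ = 21.97°.
Δλ = atan2(sin θ sin δ cos φ₁, cos δ − sin φ₁ sin φ₂) = atan2(0.6553, 0.4623) = 54.798°.
λ₂ = -115.510° + 54.798° = -60.71°.

21.97°, -60.71°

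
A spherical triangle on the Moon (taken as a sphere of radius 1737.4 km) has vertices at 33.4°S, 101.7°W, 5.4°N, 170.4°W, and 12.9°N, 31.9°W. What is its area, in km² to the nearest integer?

Side lengths (central angles): a = 2.3544, b = 1.4120, c = 1.3180 rad; semiperimeter s = 2.5422.
By l'Huilier's theorem, tan(E/4) = √[tan(s/2) tan((s−a)/2) tan((s−b)/2) tan((s−c)/2)], giving spherical excess E = 1.4118 rad.
Area = E·R² = 1.4118 × (1737.4)² ≈ 4261490 km².

4261490 km²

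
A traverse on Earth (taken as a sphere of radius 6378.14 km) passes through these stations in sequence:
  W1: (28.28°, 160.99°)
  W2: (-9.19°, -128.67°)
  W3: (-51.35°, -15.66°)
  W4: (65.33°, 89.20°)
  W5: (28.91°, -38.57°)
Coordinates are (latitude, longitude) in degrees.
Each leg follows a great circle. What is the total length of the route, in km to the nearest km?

43710 km

Leg W1→W2: central angle 1.3522 rad, distance 8624.8 km.
Leg W2→W3: central angle 1.6873 rad, distance 10762.0 km.
Leg W3→W4: central angle 2.4600 rad, distance 15690.0 km.
Leg W4→W5: central angle 1.3536 rad, distance 8633.3 km.
Total: 8624.8 + 10762.0 + 15690.0 + 8633.3 ≈ 43710 km.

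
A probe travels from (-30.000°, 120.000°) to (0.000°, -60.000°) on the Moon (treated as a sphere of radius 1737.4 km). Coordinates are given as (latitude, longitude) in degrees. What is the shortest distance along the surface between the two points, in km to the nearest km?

Let φ₁ = -0.5236 rad, φ₂ = 0.0000 rad, and Δλ = -3.1416 rad.
cos c = sin φ₁ sin φ₂ + cos φ₁ cos φ₂ cos Δλ = (-0.5000)(0.0000) + (0.8660)(1.0000)(-1.0000) = -0.86603,
so c = arccos(-0.86603) = 2.61799 rad.
Distance = R·c = 1737.4 × 2.6180 ≈ 4549 km.

4549 km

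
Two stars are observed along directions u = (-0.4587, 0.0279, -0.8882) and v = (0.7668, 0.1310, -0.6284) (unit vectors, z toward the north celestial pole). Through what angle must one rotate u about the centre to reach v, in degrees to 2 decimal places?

77.87°

u·v = 0.2101; |u| = 1.0000, |v| = 1.0000.
cos θ = (u·v)/(|u||v|) = 0.2101, so θ = 77.87°.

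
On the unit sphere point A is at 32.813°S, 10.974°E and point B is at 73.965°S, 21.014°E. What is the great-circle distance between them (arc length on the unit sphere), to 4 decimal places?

0.7236

Let φ₁ = -0.5727 rad, φ₂ = -1.2909 rad, and Δλ = 0.1752 rad.
cos c = sin φ₁ sin φ₂ + cos φ₁ cos φ₂ cos Δλ = (-0.5419)(-0.9611) + (0.8404)(0.2762)(0.9847) = 0.74941,
so c = arccos(0.74941) = 0.72362 rad.
On the unit sphere the arc length equals the central angle: 0.7236.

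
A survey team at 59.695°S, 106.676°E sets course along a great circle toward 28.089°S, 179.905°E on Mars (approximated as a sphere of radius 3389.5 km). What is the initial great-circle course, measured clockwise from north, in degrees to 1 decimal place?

91.2°

With φ₁ = -1.0419, φ₂ = -0.4902, Δλ = 1.2781 rad, the forward-azimuth formula gives
θ = atan2( sin Δλ cos φ₂ , cos φ₁ sin φ₂ − sin φ₁ cos φ₂ cos Δλ ) = atan2(0.8447, -0.0178) = 91.21°.
So the initial bearing is 91.2°.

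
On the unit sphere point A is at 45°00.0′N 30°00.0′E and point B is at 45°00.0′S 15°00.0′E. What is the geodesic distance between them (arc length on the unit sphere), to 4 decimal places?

1.5878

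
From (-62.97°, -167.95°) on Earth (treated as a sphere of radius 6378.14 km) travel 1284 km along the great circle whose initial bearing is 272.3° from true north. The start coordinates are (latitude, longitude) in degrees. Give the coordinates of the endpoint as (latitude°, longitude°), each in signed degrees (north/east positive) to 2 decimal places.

-60.36°, 168.22°

Angular distance δ = d/R = 1284/6378.14 = 0.20131 rad; initial bearing θ = 4.7525 rad.
sin φ₂ = sin φ₁ cos δ + cos φ₁ sin δ cos θ = (-0.8908)(0.9798) + (0.4545)(0.2000)(0.0401) = -0.8691, so φ₂ = -60.36°.
Δλ = atan2(sin θ sin δ cos φ₁, cos δ − sin φ₁ sin φ₂) = atan2(-0.0908, 0.2056) = -23.827°.
λ₂ = -167.950° − 23.827° = -191.78° → 168.22° after wrapping to (−180°, 180°].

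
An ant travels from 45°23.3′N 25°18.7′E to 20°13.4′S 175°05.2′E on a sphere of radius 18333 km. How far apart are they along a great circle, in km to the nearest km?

46280 km

In radians: φ₁ = 0.7922, φ₂ = -0.3530, Δλ = 149.775° = 2.6141 rad.
cos c = sin φ₁ sin φ₂ + cos φ₁ cos φ₂ cos Δλ = (0.7119)(-0.3457) + (0.7023)(0.9384)(-0.8641) = -0.81550,
so c = arccos(-0.81550) = 2.52439 rad.
Distance = R·c = 18333 × 2.5244 ≈ 46280 km.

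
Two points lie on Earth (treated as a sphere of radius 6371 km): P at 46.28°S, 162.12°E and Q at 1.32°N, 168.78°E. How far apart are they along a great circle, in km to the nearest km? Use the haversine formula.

Let φ₁ = -0.8077 rad, φ₂ = 0.0230 rad, and Δλ = 0.1162 rad.
Haversine: a = sin²(Δφ/2) + cos φ₁ cos φ₂ sin²(Δλ/2) = 0.1628 + (0.6911)(0.9997)(0.0034) = 0.16518.
Central angle c = 2·arcsin(√a) = 0.83707 rad.
Distance = R·c = 6371 × 0.8371 ≈ 5333 km.

5333 km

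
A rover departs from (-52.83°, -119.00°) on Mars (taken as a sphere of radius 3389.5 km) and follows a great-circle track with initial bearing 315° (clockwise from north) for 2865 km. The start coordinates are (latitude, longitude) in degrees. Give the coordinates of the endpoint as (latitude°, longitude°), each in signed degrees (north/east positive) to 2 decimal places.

Angular distance δ = d/R = 2865/3389.5 = 0.84526 rad; initial bearing θ = 5.4978 rad.
sin φ₂ = sin φ₁ cos δ + cos φ₁ sin δ cos θ = (-0.7968)(0.6635) + (0.6042)(0.7481)(0.7071) = -0.2091, so φ₂ = -12.07°.
Δλ = atan2(sin θ sin δ cos φ₁, cos δ − sin φ₁ sin φ₂) = atan2(-0.3196, 0.4969) = -32.750°.
λ₂ = -119.000° − 32.750° = -151.75°.

-12.07°, -151.75°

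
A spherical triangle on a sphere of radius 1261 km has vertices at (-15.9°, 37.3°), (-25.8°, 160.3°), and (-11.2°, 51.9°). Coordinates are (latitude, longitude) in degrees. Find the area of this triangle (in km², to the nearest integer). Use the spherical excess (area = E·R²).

427614 km²

Side lengths (central angles): a = 1.7663, b = 0.2608, c = 1.9309 rad; semiperimeter s = 1.9790.
By l'Huilier's theorem, tan(E/4) = √[tan(s/2) tan((s−a)/2) tan((s−b)/2) tan((s−c)/2)], giving spherical excess E = 0.2689 rad.
Area = E·R² = 0.2689 × (1261)² ≈ 427614 km².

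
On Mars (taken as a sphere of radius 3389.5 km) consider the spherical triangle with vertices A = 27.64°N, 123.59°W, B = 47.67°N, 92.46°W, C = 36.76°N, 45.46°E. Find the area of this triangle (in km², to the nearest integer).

3893918 km²

Side lengths (central angles): a = 1.5288, b = 2.0033, c = 0.5479 rad; semiperimeter s = 2.0400.
By l'Huilier's theorem, tan(E/4) = √[tan(s/2) tan((s−a)/2) tan((s−b)/2) tan((s−c)/2)], giving spherical excess E = 0.3389 rad.
Area = E·R² = 0.3389 × (3389.5)² ≈ 3893918 km².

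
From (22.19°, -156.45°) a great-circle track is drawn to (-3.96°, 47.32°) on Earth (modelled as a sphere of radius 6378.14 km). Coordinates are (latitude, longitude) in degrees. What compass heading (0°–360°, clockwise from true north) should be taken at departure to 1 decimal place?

304.9°

With φ₁ = 0.3873, φ₂ = -0.0691, Δλ = -2.7267 rad, the forward-azimuth formula gives
θ = atan2( sin Δλ cos φ₂ , cos φ₁ sin φ₂ − sin φ₁ cos φ₂ cos Δλ ) = atan2(-0.4021, 0.2809) = -55.07°.
Adding 360° brings this into [0°, 360°): 304.9°.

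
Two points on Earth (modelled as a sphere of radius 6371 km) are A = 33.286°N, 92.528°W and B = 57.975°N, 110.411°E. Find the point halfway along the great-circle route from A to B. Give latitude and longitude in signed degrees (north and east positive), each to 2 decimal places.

73.85°, -123.26°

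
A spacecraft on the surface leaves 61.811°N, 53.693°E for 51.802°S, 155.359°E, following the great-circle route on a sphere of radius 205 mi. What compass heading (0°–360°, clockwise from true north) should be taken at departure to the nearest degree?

Δλ = 101.666° = 1.7744 rad.
y = sin Δλ · cos φ₂ = (0.9793)(0.6184) = 0.6056
x = cos φ₁ sin φ₂ − sin φ₁ cos φ₂ cos Δλ = (0.4724)(-0.7859) − (0.8814)(0.6184)(-0.2022) = -0.2610
θ = atan2(y, x) = 113.32°, so the bearing is 113°.

113°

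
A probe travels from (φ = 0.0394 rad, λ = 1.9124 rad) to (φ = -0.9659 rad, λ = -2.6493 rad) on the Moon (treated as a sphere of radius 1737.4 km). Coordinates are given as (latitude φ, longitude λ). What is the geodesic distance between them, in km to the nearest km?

2934 km

In radians: φ₁ = 0.0394, φ₂ = -0.9659, Δλ = 98.634° = 1.7215 rad.
cos c = sin φ₁ sin φ₂ + cos φ₁ cos φ₂ cos Δλ = (0.0394)(-0.8226) + (0.9992)(0.5687)(-0.1501) = -0.11770,
so c = arccos(-0.11770) = 1.68877 rad.
Distance = R·c = 1737.4 × 1.6888 ≈ 2934 km.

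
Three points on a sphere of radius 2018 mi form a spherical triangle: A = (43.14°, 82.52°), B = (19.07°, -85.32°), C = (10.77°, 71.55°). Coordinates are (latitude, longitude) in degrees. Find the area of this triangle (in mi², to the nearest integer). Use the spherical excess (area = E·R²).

3469621 mi²

Side lengths (central angles): a = 2.4862, b = 0.5890, c = 2.0384 rad; semiperimeter s = 2.5568.
By l'Huilier's theorem, tan(E/4) = √[tan(s/2) tan((s−a)/2) tan((s−b)/2) tan((s−c)/2)], giving spherical excess E = 0.8520 rad.
Area = E·R² = 0.8520 × (2018)² ≈ 3469621 mi².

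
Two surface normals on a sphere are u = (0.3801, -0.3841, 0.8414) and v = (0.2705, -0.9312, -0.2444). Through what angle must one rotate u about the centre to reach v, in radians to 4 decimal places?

1.3131 rad

u·v = 0.2549; |u| = 1.0000, |v| = 1.0000.
cos θ = (u·v)/(|u||v|) = 0.2549, so θ = 1.3131 rad.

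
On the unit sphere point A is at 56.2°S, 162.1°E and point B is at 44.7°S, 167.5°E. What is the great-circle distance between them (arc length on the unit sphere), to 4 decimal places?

With latitudes φ₁ = -56.200°, φ₂ = -44.700° and longitude difference Δλ = 5.400°:
cos c = sin φ₁ sin φ₂ + cos φ₁ cos φ₂ cos Δλ = (-0.8310)(-0.7034) + (0.5563)(0.7108)(0.9956) = 0.97817,
so c = arccos(0.97817) = 0.20933 rad.
On the unit sphere the arc length equals the central angle: 0.2093.

0.2093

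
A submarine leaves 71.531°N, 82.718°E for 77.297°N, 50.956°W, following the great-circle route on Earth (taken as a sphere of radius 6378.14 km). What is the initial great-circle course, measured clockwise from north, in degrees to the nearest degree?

With φ₁ = 1.2485, φ₂ = 1.3491, Δλ = -2.3331 rad, the forward-azimuth formula gives
θ = atan2( sin Δλ cos φ₂ , cos φ₁ sin φ₂ − sin φ₁ cos φ₂ cos Δλ ) = atan2(-0.1590, 0.4531) = -19.34°.
Adding 360° brings this into [0°, 360°): 341°.

341°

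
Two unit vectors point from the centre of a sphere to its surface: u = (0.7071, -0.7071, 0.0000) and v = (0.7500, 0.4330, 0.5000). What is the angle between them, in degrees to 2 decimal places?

77.05°

u·v = 0.2242; |u| = 1.0000, |v| = 1.0000.
cos θ = (u·v)/(|u||v|) = 0.2242, so θ = 77.05°.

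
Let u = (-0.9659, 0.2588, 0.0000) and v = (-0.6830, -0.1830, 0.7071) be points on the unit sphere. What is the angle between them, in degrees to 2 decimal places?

52.24°

u·v = 0.6123; |u| = 1.0000, |v| = 1.0000.
cos θ = (u·v)/(|u||v|) = 0.6124, so θ = 52.24°.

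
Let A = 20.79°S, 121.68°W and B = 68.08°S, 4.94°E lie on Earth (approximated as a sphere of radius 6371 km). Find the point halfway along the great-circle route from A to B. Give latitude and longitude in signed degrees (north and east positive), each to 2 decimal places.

-58.94°, -98.86°

The central angle between A and B is δ = 1.4494 rad.
With f = 0.5, the slerp weights are sin((1−f)δ)/sin δ = 0.6678 and sin(fδ)/sin δ = 0.6678.
Weighted sum of the unit vectors: (0.6678)·(-0.4910,-0.7956,-0.3549) + (0.6678)·(0.3719,0.0321,-0.9277) = (-0.0795, -0.5098, -0.8566).
Converting back: φ = atan2(z, √(x²+y²)) = -58.94°, λ = atan2(y, x) = -98.86°.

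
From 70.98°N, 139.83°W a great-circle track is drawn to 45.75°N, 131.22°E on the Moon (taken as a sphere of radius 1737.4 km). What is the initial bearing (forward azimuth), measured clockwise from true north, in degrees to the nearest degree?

288°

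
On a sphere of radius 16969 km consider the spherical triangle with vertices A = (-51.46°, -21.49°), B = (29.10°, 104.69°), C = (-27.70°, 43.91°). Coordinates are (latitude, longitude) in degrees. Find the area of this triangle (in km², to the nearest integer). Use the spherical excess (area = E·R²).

44034823 km²

Side lengths (central angles): a = 1.4186, b = 0.9357, c = 2.3487 rad; semiperimeter s = 2.3515.
By l'Huilier's theorem, tan(E/4) = √[tan(s/2) tan((s−a)/2) tan((s−b)/2) tan((s−c)/2)], giving spherical excess E = 0.1529 rad.
Area = E·R² = 0.1529 × (16969)² ≈ 44034823 km².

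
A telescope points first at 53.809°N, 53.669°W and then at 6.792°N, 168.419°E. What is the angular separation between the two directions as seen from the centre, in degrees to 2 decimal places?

With latitudes φ₁ = 53.809°, φ₂ = 6.792° and longitude difference Δλ = -137.912°:
cos c = sin φ₁ sin φ₂ + cos φ₁ cos φ₂ cos Δλ = (0.8071)(0.1183) + (0.5905)(0.9930)(-0.7421) = -0.33968,
so c = arccos(-0.33968) = 1.91738 rad.
So the angular separation is 109.86°.

109.86°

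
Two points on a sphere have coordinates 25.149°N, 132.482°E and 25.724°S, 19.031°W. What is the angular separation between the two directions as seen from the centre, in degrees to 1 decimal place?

Let φ₁ = 0.4389 rad, φ₂ = -0.4490 rad, and Δλ = -2.6444 rad.
cos c = sin φ₁ sin φ₂ + cos φ₁ cos φ₂ cos Δλ = (0.4250)(-0.4340) + (0.9052)(0.9009)(-0.8789) = -0.90121,
so c = arccos(-0.90121) = 2.69336 rad.
So the angular separation is 154.3°.

154.3°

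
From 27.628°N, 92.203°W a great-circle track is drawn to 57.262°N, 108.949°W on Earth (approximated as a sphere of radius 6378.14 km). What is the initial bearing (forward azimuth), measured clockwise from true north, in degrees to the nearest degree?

Δλ = -16.746° = -0.2923 rad.
y = sin Δλ · cos φ₂ = (-0.2881)(0.5408) = -0.1558
x = cos φ₁ sin φ₂ − sin φ₁ cos φ₂ cos Δλ = (0.8860)(0.8412) − (0.4637)(0.5408)(0.9576) = 0.5051
θ = atan2(y, x) = -17.14°; adding 360° gives 343°.

343°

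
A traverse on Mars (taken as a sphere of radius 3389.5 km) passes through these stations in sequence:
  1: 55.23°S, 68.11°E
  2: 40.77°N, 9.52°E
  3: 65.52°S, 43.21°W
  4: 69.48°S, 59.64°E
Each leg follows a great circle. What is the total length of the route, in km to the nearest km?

Leg 1→2: central angle 1.8874 rad, distance 6397.3 km.
Leg 2→3: central angle 1.9870 rad, distance 6734.9 km.
Leg 3→4: central angle 0.6093 rad, distance 2065.2 km.
Total: 6397.3 + 6734.9 + 2065.2 ≈ 15197 km.

15197 km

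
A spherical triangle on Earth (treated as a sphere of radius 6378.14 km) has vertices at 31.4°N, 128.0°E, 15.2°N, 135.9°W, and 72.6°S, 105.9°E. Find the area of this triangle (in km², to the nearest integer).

93257816 km²

Side lengths (central angles): a = 1.9677, b = 1.8345, c = 1.5217 rad; semiperimeter s = 2.6620.
By l'Huilier's theorem, tan(E/4) = √[tan(s/2) tan((s−a)/2) tan((s−b)/2) tan((s−c)/2)], giving spherical excess E = 2.2924 rad.
Area = E·R² = 2.2924 × (6378.14)² ≈ 93257816 km².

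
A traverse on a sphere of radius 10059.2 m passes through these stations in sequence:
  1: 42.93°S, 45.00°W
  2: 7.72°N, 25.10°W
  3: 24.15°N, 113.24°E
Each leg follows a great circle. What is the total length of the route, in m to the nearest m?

Leg 1→2: central angle 0.9388 rad, distance 9443.9 m.
Leg 2→3: central angle 2.2403 rad, distance 22535.4 m.
Total: 9443.9 + 22535.4 ≈ 31979 m.

31979 m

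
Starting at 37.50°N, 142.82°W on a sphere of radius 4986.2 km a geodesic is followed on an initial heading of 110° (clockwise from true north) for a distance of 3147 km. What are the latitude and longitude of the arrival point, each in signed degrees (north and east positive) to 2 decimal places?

Angular distance δ = d/R = 3147/4986.2 = 0.63114 rad; initial bearing θ = 1.9199 rad.
sin φ₂ = sin φ₁ cos δ + cos φ₁ sin δ cos θ = (0.6088)(0.8074) + (0.7934)(0.5901)(-0.3420) = 0.3314, so φ₂ = 19.35°.
Δλ = atan2(sin θ sin δ cos φ₁, cos δ − sin φ₁ sin φ₂) = atan2(0.4399, 0.6056) = 35.993°.
λ₂ = -142.820° + 35.993° = -106.83°.

19.35°, -106.83°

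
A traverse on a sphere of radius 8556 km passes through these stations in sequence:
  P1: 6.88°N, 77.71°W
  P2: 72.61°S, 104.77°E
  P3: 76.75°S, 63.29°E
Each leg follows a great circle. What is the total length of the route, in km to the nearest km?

18766 km

Leg P1→P2: central angle 1.9941 rad, distance 17061.4 km.
Leg P2→P3: central angle 0.1993 rad, distance 1705.0 km.
Total: 17061.4 + 1705.0 ≈ 18766 km.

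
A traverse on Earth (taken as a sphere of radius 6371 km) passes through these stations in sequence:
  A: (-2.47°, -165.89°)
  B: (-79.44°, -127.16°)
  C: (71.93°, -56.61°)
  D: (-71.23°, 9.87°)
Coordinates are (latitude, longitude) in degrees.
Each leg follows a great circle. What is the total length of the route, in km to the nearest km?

Leg A→B: central angle 1.3845 rad, distance 8820.8 km.
Leg B→C: central angle 2.7279 rad, distance 17379.5 km.
Leg C→D: central angle 2.6066 rad, distance 16606.9 km.
Total: 8820.8 + 17379.5 + 16606.9 ≈ 42807 km.

42807 km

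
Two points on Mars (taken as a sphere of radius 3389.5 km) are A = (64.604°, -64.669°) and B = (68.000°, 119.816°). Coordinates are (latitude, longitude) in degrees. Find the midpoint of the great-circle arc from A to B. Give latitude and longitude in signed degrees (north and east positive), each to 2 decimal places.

88.04°, -92.53°

Central angle δ = 0.8265 rad. Interpolating on the sphere with fraction f = 0.5:
P = [sin((1−f)δ)·A + sin(fδ)·B] / sin δ = 0.5460·A + 0.5460·B in Cartesian coordinates,
giving P = (-0.0015, -0.0342, 0.9994), i.e. latitude 88.04°, longitude -92.53°.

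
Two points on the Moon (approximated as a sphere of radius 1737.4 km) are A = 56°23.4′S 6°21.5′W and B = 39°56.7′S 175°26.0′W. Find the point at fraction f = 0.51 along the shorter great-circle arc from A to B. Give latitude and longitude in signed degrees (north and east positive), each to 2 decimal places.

The central angle between A and B is δ = 1.4525 rad.
With f = 0.51, the slerp weights are sin((1−f)δ)/sin δ = 0.6577 and sin(fδ)/sin δ = 0.6796.
Weighted sum of the unit vectors: (0.6577)·(0.5501,-0.0613,-0.8328) + (0.6796)·(-0.7642,-0.0610,-0.6421) = (-0.1575, -0.0818, -0.9841).
Converting back: φ = atan2(z, √(x²+y²)) = -79.78°, λ = atan2(y, x) = -152.56°.

-79.78°, -152.56°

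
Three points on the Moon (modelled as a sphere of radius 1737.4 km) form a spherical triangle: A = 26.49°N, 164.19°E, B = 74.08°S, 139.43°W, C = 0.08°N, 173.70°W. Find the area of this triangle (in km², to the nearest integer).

Side lengths (central angles): a = 1.3435, b = 0.5920, c = 1.8682 rad; semiperimeter s = 1.9018.
By l'Huilier's theorem, tan(E/4) = √[tan(s/2) tan((s−a)/2) tan((s−b)/2) tan((s−c)/2)], giving spherical excess E = 0.2878 rad.
Area = E·R² = 0.2878 × (1737.4)² ≈ 868757 km².

868757 km²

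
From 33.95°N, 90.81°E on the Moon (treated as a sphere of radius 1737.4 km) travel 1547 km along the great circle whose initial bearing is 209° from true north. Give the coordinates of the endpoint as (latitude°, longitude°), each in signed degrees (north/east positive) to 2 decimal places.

Angular distance δ = d/R = 1547/1737.4 = 0.89041 rad; initial bearing θ = 3.6477 rad.
sin φ₂ = sin φ₁ cos δ + cos φ₁ sin δ cos θ = (0.5585)(0.6291) + (0.8295)(0.7773)(-0.8746) = -0.2126, so φ₂ = -12.28°.
Δλ = atan2(sin θ sin δ cos φ₁, cos δ − sin φ₁ sin φ₂) = atan2(-0.3126, 0.7478) = -22.686°.
λ₂ = 90.810° − 22.686° = 68.12°.

-12.28°, 68.12°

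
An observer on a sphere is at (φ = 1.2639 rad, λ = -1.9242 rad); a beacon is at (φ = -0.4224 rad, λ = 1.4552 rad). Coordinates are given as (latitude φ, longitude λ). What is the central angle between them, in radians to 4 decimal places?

2.2897 rad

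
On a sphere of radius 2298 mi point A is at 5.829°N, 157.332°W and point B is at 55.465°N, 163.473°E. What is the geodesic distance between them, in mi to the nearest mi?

2351 mi

Let φ₁ = 0.1017 rad, φ₂ = 0.9680 rad, and Δλ = -0.6841 rad.
Haversine: a = sin²(Δφ/2) + cos φ₁ cos φ₂ sin²(Δλ/2) = 0.1762 + (0.9948)(0.5669)(0.1125) = 0.23963.
Central angle c = 2·arcsin(√a) = 1.02307 rad.
Distance = R·c = 2298 × 1.0231 ≈ 2351 mi.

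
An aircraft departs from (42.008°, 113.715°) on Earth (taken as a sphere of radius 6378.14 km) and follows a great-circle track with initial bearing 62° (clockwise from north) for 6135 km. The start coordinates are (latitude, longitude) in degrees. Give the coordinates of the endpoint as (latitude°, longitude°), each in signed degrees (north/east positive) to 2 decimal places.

41.98°, -169.29°

Angular distance δ = d/R = 6135/6378.14 = 0.96188 rad; initial bearing θ = 1.0821 rad.
sin φ₂ = sin φ₁ cos δ + cos φ₁ sin δ cos θ = (0.6692)(0.5720) + (0.7431)(0.8203)(0.4695) = 0.6689, so φ₂ = 41.98°.
Δλ = atan2(sin θ sin δ cos φ₁, cos δ − sin φ₁ sin φ₂) = atan2(0.5382, 0.1243) = 76.994°.
λ₂ = 113.715° + 76.994° = 190.71° → -169.29° after wrapping to (−180°, 180°].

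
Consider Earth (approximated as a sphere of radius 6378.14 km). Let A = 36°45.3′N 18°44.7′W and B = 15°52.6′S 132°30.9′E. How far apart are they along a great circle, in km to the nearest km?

With latitudes φ₁ = 36.755°, φ₂ = -15.877° and longitude difference Δλ = 151.260°:
cos c = sin φ₁ sin φ₂ + cos φ₁ cos φ₂ cos Δλ = (0.5984)(-0.2736) + (0.8012)(0.9619)(-0.8768) = -0.83940,
so c = arccos(-0.83940) = 2.56698 rad.
Distance = R·c = 6378.14 × 2.5670 ≈ 16373 km.

16373 km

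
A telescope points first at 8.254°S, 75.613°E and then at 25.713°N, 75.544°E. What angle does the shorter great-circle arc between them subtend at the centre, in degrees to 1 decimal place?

34.0°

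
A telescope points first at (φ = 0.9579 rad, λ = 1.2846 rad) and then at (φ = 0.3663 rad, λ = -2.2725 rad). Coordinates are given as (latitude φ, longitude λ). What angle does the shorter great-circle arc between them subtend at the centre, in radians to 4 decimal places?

Let φ₁ = 0.9579 rad, φ₂ = 0.3663 rad, and Δλ = 2.7261 rad.
Haversine: a = sin²(Δφ/2) + cos φ₁ cos φ₂ sin²(Δλ/2) = 0.0850 + (0.5752)(0.9337)(0.9575) = 0.59920.
Central angle c = 2·arcsin(√a) = 1.77053 rad.
So the angular separation is 1.7705 rad.

1.7705 rad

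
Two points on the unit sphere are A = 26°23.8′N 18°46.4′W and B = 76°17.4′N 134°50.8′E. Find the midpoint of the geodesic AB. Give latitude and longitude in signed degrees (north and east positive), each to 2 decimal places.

Central angle δ = 1.3267 rad. Interpolating on the sphere with fraction f = 0.5:
P = [sin((1−f)δ)·A + sin(fδ)·B] / sin δ = 0.6346·A + 0.6346·B in Cartesian coordinates,
giving P = (0.4321, -0.0763, 0.8986), i.e. latitude 63.97°, longitude -10.01°.

63.97°, -10.01°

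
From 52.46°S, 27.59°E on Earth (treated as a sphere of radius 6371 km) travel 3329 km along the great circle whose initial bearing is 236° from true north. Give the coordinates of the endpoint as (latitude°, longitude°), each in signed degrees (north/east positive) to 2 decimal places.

-59.00°, -25.86°

Angular distance δ = d/R = 3329/6371 = 0.52252 rad; initial bearing θ = 4.1190 rad.
sin φ₂ = sin φ₁ cos δ + cos φ₁ sin δ cos θ = (-0.7929)(0.8666) + (0.6093)(0.4991)(-0.5592) = -0.8572, so φ₂ = -59.00°.
Δλ = atan2(sin θ sin δ cos φ₁, cos δ − sin φ₁ sin φ₂) = atan2(-0.2521, 0.1869) = -53.449°.
λ₂ = 27.590° − 53.449° = -25.86°.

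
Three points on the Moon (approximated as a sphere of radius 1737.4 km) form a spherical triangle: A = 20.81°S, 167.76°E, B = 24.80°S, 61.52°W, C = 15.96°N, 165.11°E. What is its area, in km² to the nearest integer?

3105694 km²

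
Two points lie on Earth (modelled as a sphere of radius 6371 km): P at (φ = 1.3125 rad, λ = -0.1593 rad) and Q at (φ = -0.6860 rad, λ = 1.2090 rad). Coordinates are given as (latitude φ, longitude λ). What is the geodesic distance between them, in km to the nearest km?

Let φ₁ = 1.3125 rad, φ₂ = -0.6860 rad, and Δλ = 1.3683 rad.
cos c = sin φ₁ sin φ₂ + cos φ₁ cos φ₂ cos Δλ = (0.9668)(-0.6334) + (0.2554)(0.7738)(0.2011) = -0.57268,
so c = arccos(-0.57268) = 2.18057 rad.
Distance = R·c = 6371 × 2.1806 ≈ 13892 km.

13892 km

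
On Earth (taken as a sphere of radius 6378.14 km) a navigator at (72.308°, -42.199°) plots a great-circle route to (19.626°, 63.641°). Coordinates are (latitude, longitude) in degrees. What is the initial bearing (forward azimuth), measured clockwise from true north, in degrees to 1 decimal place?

69.0°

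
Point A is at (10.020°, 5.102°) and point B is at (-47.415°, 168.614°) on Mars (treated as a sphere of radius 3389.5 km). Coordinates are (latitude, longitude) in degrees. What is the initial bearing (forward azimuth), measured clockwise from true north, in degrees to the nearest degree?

163°

Δλ = 163.512° = 2.8538 rad.
y = sin Δλ · cos φ₂ = (0.2838)(0.6767) = 0.1921
x = cos φ₁ sin φ₂ − sin φ₁ cos φ₂ cos Δλ = (0.9847)(-0.7363) − (0.1740)(0.6767)(-0.9589) = -0.6121
θ = atan2(y, x) = 162.58°, so the bearing is 163°.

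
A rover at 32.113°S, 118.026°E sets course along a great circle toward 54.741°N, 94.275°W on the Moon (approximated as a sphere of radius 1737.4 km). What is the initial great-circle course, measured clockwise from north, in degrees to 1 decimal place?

35.5°

With φ₁ = -0.5605, φ₂ = 0.9554, Δλ = 2.5778 rad, the forward-azimuth formula gives
θ = atan2( sin Δλ cos φ₂ , cos φ₁ sin φ₂ − sin φ₁ cos φ₂ cos Δλ ) = atan2(0.3085, 0.4322) = 35.51°.
So the initial bearing is 35.5°.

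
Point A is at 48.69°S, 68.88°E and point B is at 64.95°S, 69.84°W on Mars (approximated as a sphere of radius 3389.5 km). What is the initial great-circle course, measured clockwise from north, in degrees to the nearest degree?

198°

Δλ = -138.720° = -2.4211 rad.
y = sin Δλ · cos φ₂ = (-0.6597)(0.4234) = -0.2793
x = cos φ₁ sin φ₂ − sin φ₁ cos φ₂ cos Δλ = (0.6601)(-0.9059) − (-0.7511)(0.4234)(-0.7515) = -0.8370
θ = atan2(y, x) = -161.55°; adding 360° gives 198°.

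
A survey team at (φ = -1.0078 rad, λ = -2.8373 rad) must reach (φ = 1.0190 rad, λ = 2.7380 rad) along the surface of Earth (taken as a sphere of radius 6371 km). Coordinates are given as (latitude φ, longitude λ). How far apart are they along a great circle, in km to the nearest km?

In radians: φ₁ = -1.0078, φ₂ = 1.0190, Δλ = -40.559° = -0.7079 rad.
cos c = sin φ₁ sin φ₂ + cos φ₁ cos φ₂ cos Δλ = (-0.8457)(0.8516) + (0.5337)(0.5242)(0.7597) = -0.50759,
so c = arccos(-0.50759) = 2.10318 rad.
Distance = R·c = 6371 × 2.1032 ≈ 13399 km.

13399 km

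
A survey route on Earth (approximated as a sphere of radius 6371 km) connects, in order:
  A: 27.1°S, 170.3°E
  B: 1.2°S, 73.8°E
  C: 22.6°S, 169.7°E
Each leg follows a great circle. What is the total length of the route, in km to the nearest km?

21151 km

Leg A→B: central angle 1.6621 rad, distance 10589.5 km.
Leg B→C: central angle 1.6577 rad, distance 10561.4 km.
Total: 10589.5 + 10561.4 ≈ 21151 km.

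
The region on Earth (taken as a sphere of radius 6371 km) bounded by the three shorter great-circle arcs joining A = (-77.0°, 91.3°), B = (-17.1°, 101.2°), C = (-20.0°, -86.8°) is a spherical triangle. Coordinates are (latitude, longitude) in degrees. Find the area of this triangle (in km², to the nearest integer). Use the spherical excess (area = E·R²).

Side lengths (central angles): a = 2.4797, b = 1.4485, c = 1.0491 rad; semiperimeter s = 2.4887.
By l'Huilier's theorem, tan(E/4) = √[tan(s/2) tan((s−a)/2) tan((s−b)/2) tan((s−c)/2)], giving spherical excess E = 0.3254 rad.
Area = E·R² = 0.3254 × (6371)² ≈ 13209306 km².

13209306 km²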